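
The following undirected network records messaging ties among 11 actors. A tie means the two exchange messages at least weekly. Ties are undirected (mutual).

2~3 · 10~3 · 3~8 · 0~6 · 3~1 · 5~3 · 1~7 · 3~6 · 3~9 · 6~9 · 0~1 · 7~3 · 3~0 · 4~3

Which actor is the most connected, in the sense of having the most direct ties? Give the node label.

3

Degrees — 0:3, 1:3, 2:1, 3:10, 4:1, 5:1, 6:3, 7:2, 8:1, 9:2, 10:1.
The maximum is 10, attained only by 3.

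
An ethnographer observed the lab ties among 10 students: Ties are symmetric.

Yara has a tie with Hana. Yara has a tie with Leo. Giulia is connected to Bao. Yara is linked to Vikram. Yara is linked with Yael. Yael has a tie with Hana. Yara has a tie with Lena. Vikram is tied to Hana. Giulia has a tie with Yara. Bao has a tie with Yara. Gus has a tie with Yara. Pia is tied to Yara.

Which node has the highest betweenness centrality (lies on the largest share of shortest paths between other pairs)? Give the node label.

Unnormalized betweenness of each node: Bao:0, Giulia:0, Gus:0, Hana:1/2, Lena:0, Leo:0, Pia:0, Vikram:0, Yael:0, Yara:65/2.
Yara has the largest value, 65/2, making it the main broker — the node through which the most shortest paths run.

Yara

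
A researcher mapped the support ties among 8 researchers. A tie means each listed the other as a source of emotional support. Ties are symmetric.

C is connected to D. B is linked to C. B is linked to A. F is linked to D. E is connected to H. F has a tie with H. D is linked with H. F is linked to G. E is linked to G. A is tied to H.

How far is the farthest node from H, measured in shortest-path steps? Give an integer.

2

Distances from H: A:1, B:2, C:2, D:1, E:1, F:1, G:2.
The largest is 2 (to B, G, and C), so the eccentricity of H is 2.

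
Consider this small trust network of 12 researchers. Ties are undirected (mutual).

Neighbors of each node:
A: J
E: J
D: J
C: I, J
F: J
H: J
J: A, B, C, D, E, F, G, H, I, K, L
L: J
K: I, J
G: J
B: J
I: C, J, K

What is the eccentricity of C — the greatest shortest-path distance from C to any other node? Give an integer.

Distances from C: A:2, B:2, D:2, E:2, F:2, G:2, H:2, I:1, J:1, K:2, L:2.
The largest is 2 (to B, K, L, F, A, G, H, D, and E), so the eccentricity of C is 2.

2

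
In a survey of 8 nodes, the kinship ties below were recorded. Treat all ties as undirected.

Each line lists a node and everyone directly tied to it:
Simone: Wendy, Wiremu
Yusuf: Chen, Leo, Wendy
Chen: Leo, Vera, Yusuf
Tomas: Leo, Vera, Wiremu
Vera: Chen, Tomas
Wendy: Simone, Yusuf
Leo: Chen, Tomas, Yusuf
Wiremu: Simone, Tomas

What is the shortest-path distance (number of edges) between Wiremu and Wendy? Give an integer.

2

One shortest route is Wiremu – Simone – Wendy, which uses 2 edges, and Wiremu and Wendy are not directly tied, so nothing shorter exists. So d(Wiremu,Wendy) = 2.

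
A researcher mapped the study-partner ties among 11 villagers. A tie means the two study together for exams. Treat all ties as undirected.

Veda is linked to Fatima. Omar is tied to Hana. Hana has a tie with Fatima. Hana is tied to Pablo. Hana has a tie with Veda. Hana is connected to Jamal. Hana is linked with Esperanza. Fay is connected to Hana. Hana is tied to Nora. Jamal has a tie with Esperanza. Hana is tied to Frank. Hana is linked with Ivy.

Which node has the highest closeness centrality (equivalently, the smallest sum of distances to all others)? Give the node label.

Farness (sum of distances to all others) for each node — Esperanza:18, Fatima:18, Fay:19, Frank:19, Hana:10, Ivy:19, Jamal:18, Nora:19, Omar:19, Pablo:19, Veda:18.
The smallest farness is 10, for Hana, so Hana has the highest closeness.

Hana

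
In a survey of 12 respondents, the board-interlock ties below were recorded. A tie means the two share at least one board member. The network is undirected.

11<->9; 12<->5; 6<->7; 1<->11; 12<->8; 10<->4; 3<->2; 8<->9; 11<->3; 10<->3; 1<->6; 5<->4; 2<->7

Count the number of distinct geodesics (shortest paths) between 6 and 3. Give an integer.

The shortest distance is 3. The length-3 paths are: 6–1–11–3; 6–7–2–3.
That gives 2 distinct shortest paths.

2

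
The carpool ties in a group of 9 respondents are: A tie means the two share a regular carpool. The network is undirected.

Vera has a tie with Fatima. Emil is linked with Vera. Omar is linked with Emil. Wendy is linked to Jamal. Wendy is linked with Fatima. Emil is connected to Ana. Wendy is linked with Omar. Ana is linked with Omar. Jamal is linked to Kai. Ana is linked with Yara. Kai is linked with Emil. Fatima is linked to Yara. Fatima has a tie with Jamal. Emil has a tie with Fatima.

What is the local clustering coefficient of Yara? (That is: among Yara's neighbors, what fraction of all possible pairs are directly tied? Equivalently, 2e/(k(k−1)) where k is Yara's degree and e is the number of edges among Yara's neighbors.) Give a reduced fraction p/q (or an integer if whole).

Yara's neighbors: Ana and Fatima (k = 2).
Possible neighbor pairs: C(2,2) = 1. Edges among them: none → e = 0.
Clustering(Yara) = 0/1.

0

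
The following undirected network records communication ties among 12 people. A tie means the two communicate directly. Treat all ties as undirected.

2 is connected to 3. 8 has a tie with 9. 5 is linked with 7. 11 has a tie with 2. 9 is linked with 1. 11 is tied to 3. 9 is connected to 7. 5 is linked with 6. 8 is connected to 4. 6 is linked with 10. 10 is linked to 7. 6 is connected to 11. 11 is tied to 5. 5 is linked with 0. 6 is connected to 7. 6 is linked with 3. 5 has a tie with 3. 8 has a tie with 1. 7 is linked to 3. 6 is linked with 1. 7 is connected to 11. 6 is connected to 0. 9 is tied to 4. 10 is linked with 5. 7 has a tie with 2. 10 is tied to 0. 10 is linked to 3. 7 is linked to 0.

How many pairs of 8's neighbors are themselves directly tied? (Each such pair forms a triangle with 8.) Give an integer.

2

8's neighbors: 1, 4, and 9.
Neighbor pairs that are themselves tied: 8–1–9; 8–4–9. Each forms one triangle with 8, for 2 in total.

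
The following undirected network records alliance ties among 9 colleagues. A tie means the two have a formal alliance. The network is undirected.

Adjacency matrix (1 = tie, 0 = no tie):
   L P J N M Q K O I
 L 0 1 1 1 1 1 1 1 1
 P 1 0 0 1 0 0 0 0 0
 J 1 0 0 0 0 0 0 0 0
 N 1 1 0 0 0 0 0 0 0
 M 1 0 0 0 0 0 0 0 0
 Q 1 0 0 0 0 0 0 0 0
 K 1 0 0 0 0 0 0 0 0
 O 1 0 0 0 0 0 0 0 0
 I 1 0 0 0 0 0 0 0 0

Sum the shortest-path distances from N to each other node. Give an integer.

14

Distances from N: I:2, J:2, K:2, L:1, M:2, O:2, P:1, Q:2.
Sum = 2 + 2 + 2 + 1 + 2 + 2 + 1 + 2 = 14.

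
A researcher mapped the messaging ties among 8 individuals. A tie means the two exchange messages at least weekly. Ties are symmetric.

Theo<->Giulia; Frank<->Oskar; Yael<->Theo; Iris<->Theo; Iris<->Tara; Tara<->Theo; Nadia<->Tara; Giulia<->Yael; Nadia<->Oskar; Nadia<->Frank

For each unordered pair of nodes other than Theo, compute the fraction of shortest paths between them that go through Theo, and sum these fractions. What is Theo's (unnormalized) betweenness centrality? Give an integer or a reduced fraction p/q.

10

Pairs whose geodesics pass through Theo — Tara–Giulia: 1; Tara–Yael: 1; Giulia–Iris: 1; Giulia–Oskar: 1; Giulia–Frank: 1; Giulia–Nadia: 1; Yael–Iris: 1; Yael–Oskar: 1; Yael–Frank: 1; Yael–Nadia: 1.
All other pairs contribute 0.
Summing the contributions gives betweenness(Theo) = 10.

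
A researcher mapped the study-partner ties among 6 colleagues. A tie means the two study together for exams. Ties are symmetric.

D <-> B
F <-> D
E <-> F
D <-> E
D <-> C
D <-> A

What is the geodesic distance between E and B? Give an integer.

2

One shortest route is E – D – B, which uses 2 edges, and E and B are not directly tied, so nothing shorter exists. So d(E,B) = 2.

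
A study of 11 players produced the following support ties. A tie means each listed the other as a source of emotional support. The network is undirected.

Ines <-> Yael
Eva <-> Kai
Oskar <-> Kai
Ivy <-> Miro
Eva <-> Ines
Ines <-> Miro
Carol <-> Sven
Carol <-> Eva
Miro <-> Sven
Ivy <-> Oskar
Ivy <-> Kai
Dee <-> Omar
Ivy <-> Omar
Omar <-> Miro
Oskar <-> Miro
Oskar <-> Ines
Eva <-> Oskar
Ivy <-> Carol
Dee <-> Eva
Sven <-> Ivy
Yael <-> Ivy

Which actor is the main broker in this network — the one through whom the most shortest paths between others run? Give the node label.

Ivy

Unnormalized betweenness of each node: Carol:5/3, Dee:1, Eva:22/3, Ines:3, Ivy:37/3, Kai:1/3, Miro:25/6, Omar:19/6, Oskar:13/6, Sven:1/2, Yael:1/3.
Ivy has the largest value, 37/3, making it the main broker — the node through which the most shortest paths run.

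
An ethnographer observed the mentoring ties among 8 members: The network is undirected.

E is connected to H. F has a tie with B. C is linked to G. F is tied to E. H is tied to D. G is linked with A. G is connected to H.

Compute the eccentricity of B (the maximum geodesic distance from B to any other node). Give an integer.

5

Distances from B: A:5, C:5, D:4, E:2, F:1, G:4, H:3.
The largest is 5 (to C and A), so the eccentricity of B is 5.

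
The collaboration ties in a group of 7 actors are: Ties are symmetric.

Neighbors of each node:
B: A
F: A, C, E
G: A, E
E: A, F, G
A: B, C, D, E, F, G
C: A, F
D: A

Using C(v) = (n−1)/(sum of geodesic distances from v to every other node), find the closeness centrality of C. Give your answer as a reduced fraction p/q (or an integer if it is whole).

Distances from C: A:1, B:2, D:2, E:2, F:1, G:2. Sum = 10.
n = 7, so closeness = 6/10 = 3/5.

3/5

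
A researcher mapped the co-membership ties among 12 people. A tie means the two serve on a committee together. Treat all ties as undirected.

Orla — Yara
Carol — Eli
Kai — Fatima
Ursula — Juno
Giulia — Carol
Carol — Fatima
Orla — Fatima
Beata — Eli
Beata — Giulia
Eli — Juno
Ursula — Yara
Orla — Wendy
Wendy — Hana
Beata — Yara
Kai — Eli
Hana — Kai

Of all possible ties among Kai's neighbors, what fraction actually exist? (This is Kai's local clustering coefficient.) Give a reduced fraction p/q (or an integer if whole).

0

Kai's neighbors: Eli, Fatima, and Hana (k = 3).
Possible neighbor pairs: C(3,2) = 3. Edges among them: none → e = 0.
Clustering(Kai) = 0/3 = 0.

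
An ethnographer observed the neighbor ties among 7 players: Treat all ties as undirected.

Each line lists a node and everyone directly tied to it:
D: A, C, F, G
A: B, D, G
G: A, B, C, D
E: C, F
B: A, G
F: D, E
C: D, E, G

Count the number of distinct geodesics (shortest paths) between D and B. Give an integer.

2

The shortest distance is 2. The length-2 paths are: D–A–B; D–G–B.
That gives 2 distinct shortest paths.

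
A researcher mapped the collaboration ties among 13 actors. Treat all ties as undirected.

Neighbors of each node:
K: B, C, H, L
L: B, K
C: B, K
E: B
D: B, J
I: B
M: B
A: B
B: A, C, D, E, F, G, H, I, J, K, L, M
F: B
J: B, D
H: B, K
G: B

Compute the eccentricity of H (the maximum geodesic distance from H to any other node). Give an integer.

2

Distances from H: A:2, B:1, C:2, D:2, E:2, F:2, G:2, I:2, J:2, K:1, L:2, M:2.
The largest is 2 (to F, D, C, E, G, A, L, J, I, and M), so the eccentricity of H is 2.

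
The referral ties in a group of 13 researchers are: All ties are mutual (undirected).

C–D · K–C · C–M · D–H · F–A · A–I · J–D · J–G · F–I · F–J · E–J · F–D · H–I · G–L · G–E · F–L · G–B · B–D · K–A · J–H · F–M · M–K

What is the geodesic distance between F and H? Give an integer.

One shortest route is F – J – H, which uses 2 edges, and F and H are not directly tied, so nothing shorter exists. So d(F,H) = 2.

2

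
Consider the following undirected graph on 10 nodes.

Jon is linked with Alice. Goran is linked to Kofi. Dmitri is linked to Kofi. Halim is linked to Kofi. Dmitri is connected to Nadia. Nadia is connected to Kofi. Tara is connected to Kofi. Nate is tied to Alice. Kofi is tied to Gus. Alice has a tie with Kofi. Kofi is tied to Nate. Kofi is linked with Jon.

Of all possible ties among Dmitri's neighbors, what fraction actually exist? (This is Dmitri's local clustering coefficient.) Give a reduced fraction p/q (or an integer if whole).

Dmitri's neighbors: Kofi and Nadia (k = 2).
Possible neighbor pairs: C(2,2) = 1. Edges among them: Kofi–Nadia → e = 1.
Clustering(Dmitri) = 1/1.

1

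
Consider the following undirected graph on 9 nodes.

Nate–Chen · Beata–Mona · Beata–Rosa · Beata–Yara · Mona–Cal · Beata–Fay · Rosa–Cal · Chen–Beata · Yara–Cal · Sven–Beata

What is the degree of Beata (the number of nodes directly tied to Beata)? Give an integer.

Beata is directly tied to Chen, Fay, Mona, Rosa, Sven, and Yara. That is 6 neighbors, so the degree of Beata is 6.

6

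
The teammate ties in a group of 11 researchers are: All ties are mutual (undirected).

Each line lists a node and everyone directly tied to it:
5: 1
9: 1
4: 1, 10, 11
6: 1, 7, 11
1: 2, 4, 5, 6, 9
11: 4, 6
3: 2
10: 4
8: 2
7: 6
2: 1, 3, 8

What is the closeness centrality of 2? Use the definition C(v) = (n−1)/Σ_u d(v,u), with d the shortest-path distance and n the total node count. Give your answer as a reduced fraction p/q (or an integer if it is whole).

1/2

Distances from 2: 1:1, 3:1, 4:2, 5:2, 6:2, 7:3, 8:1, 9:2, 10:3, 11:3. Sum = 20.
n = 11, so closeness = 10/20 = 1/2.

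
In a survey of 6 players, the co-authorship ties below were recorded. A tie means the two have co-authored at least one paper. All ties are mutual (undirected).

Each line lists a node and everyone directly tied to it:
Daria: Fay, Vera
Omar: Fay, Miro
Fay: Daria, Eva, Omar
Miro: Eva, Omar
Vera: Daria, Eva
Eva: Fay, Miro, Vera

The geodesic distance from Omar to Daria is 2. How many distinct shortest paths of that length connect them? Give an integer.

The shortest distance is 2, and the only length-2 path is Omar–Fay–Daria. So there is exactly 1 shortest path.

1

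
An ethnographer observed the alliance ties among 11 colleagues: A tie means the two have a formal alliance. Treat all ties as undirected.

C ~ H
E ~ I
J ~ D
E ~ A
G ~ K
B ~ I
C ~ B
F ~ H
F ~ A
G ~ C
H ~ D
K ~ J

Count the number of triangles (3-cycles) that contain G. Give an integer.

G's neighbors are C and K, but none of them are tied to each other, so no triangle contains G.

0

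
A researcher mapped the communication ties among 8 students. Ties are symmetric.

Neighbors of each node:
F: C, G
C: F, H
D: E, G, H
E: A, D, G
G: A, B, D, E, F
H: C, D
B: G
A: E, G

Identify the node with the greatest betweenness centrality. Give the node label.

G

Unnormalized betweenness of each node: A:0, B:0, C:1, D:9/2, E:1, F:7/2, G:23/2, H:3/2.
G has the largest value, 23/2, making it the main broker — the node through which the most shortest paths run.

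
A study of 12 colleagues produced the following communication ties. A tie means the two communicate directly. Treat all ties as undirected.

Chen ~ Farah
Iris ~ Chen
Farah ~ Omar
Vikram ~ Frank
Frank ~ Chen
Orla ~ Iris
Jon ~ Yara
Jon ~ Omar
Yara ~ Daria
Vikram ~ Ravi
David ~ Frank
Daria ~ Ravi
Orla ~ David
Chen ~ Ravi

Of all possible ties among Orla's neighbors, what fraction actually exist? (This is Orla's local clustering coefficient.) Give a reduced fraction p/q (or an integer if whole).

Orla's neighbors: David and Iris (k = 2).
Possible neighbor pairs: C(2,2) = 1. Edges among them: none → e = 0.
Clustering(Orla) = 0/1.

0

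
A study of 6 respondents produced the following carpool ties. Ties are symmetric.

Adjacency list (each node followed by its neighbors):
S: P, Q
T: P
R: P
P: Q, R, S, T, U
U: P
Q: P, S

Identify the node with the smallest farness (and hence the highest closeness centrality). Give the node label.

P

Farness (sum of distances to all others) for each node — P:5, Q:8, R:9, S:8, T:9, U:9.
The smallest farness is 5, for P, so P has the highest closeness.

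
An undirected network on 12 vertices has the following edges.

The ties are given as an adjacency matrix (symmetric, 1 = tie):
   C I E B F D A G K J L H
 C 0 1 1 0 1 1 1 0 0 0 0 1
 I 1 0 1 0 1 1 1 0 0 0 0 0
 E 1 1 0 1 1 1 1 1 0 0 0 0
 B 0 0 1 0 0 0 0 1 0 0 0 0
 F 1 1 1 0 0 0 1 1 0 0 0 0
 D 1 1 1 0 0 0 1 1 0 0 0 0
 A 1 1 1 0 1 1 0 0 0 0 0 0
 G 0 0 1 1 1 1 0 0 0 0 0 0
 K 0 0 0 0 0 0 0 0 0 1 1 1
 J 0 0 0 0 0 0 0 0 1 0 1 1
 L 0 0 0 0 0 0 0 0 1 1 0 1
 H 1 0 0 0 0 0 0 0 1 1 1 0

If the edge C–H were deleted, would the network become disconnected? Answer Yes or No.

Yes

Without the C–H edge there is no alternate route between C and H, so the network disconnects. It is a bridge.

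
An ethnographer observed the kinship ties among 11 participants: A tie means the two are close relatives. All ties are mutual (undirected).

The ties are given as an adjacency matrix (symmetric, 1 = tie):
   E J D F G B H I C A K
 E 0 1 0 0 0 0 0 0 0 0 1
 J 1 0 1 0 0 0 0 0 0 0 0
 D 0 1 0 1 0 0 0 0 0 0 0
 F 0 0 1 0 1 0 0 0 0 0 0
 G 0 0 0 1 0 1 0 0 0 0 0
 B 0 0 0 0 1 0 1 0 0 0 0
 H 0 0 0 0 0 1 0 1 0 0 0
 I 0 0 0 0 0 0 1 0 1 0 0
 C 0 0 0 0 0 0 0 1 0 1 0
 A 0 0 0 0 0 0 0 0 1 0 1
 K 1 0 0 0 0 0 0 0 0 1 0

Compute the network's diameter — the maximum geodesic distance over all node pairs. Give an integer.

5

Eccentricity of each node (its greatest distance to any other): A:5, B:5, C:5, D:5, E:5, F:5, G:5, H:5, I:5, J:5, K:5.
The maximum eccentricity is 5, realized for instance by the pair E–B via E – J – D – F – G – B. So the diameter is 5.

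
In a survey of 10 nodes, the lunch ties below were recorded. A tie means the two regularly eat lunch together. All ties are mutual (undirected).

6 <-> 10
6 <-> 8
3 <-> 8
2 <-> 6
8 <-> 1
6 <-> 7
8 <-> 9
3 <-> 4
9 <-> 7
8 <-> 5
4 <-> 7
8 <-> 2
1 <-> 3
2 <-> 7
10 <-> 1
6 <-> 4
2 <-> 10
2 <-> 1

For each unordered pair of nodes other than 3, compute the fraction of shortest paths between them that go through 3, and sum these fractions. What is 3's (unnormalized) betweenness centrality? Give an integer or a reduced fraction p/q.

2

Pairs whose geodesics pass through 3 — 4–8: 1/2; 4–1: 1; 4–5: 1/2.
All other pairs contribute 0.
Summing the contributions gives betweenness(3) = 2.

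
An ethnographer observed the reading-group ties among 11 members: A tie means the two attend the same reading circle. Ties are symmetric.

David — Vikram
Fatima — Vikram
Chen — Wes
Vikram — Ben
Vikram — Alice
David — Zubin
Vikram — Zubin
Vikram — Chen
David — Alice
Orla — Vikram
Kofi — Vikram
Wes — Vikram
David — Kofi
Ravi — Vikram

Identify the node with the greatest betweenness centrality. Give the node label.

Vikram

Unnormalized betweenness of each node: Alice:0, Ben:0, Chen:0, David:3/2, Fatima:0, Kofi:0, Orla:0, Ravi:0, Vikram:79/2, Wes:0, Zubin:0.
Vikram has the largest value, 79/2, making it the main broker — the node through which the most shortest paths run.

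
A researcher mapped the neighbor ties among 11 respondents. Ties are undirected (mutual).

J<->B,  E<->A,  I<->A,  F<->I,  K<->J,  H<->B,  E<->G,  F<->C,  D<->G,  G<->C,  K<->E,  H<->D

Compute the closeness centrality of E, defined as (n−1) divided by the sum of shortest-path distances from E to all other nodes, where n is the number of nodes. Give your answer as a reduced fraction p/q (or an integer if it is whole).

Distances from E: A:1, B:3, C:2, D:2, F:3, G:1, H:3, I:2, J:2, K:1. Sum = 20.
n = 11, so closeness = 10/20 = 1/2.

1/2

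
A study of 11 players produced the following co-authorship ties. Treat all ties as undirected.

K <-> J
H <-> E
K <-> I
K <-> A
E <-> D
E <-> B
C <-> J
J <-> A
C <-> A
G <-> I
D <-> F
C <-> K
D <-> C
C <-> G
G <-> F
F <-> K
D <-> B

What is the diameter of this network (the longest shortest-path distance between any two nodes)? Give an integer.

Eccentricity of each node (its greatest distance to any other): A:4, B:4, C:3, D:3, E:4, F:3, G:4, H:5, I:5, J:4, K:4.
The maximum eccentricity is 5, realized for instance by the pair H–I via H – E – D – C – K – I. So the diameter is 5.

5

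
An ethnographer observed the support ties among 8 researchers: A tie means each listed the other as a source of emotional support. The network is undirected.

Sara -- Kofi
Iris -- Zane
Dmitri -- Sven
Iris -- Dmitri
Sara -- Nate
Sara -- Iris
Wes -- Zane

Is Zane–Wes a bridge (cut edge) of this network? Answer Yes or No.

Without the Zane–Wes edge there is no alternate route between Zane and Wes, so the network disconnects. It is a bridge.

Yes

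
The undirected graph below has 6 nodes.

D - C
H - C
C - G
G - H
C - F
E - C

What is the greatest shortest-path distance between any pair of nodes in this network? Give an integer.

2

Eccentricity of each node (its greatest distance to any other): C:1, D:2, E:2, F:2, G:2, H:2.
The maximum eccentricity is 2, realized for instance by the pair H–F via H – C – F. So the diameter is 2.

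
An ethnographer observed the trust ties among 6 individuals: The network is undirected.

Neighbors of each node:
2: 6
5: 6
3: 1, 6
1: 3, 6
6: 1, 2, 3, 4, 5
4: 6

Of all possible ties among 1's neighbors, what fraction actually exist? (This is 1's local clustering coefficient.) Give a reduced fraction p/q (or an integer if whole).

1's neighbors: 3 and 6 (k = 2).
Possible neighbor pairs: C(2,2) = 1. Edges among them: 3–6 → e = 1.
Clustering(1) = 1/1.

1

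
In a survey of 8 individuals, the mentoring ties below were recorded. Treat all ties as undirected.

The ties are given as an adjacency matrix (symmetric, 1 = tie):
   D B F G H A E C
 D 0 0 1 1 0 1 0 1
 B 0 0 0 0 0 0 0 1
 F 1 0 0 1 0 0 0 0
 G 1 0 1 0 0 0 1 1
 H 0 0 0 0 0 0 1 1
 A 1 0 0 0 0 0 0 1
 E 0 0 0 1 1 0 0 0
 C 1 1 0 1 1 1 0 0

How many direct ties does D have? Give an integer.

4

D is directly tied to A, C, F, and G. That is 4 neighbors, so the degree of D is 4.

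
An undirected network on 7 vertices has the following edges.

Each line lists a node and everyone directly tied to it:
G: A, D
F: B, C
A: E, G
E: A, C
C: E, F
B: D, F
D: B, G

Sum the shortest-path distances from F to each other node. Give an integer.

12

Distances from F: A:3, B:1, C:1, D:2, E:2, G:3.
Sum = 3 + 1 + 1 + 2 + 2 + 3 = 12.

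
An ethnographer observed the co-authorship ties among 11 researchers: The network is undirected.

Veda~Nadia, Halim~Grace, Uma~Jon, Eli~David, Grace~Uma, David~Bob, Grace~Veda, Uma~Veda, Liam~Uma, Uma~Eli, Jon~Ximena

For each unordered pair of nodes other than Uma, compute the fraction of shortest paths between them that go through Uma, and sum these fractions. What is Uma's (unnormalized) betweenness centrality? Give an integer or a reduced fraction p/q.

Pairs whose geodesics pass through Uma — Nadia–Ximena: 1; Nadia–David: 1; Nadia–Eli: 1; Nadia–Liam: 1; Nadia–Bob: 1; Nadia–Jon: 1; Grace–Ximena: 1; Grace–David: 1; Grace–Eli: 1; Grace–Liam: 1; Grace–Bob: 1; Grace–Jon: 1; Veda–Ximena: 1; Veda–David: 1 … (+21 more pairs).
All other pairs contribute 0.
Summing the contributions gives betweenness(Uma) = 35.

35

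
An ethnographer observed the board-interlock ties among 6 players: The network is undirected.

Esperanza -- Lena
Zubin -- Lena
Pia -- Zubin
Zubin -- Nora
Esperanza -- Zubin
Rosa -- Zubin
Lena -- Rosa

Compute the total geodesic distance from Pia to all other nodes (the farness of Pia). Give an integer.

Distances from Pia: Esperanza:2, Lena:2, Nora:2, Rosa:2, Zubin:1.
Sum = 2 + 2 + 2 + 2 + 1 = 9.

9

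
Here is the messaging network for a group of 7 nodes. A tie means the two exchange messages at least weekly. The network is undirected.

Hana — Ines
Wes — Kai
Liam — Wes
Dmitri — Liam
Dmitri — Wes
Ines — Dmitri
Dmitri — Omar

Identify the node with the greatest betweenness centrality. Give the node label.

Dmitri

Unnormalized betweenness of each node: Dmitri:11, Hana:0, Ines:5, Kai:0, Liam:0, Omar:0, Wes:5.
Dmitri has the largest value, 11, making it the main broker — the node through which the most shortest paths run.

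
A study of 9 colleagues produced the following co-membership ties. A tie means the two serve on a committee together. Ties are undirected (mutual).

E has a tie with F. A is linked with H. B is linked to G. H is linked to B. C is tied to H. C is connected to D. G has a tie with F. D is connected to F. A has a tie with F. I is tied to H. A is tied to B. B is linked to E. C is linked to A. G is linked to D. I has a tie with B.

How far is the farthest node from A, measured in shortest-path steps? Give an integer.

2

Distances from A: B:1, C:1, D:2, E:2, F:1, G:2, H:1, I:2.
The largest is 2 (to E, G, D, and I), so the eccentricity of A is 2.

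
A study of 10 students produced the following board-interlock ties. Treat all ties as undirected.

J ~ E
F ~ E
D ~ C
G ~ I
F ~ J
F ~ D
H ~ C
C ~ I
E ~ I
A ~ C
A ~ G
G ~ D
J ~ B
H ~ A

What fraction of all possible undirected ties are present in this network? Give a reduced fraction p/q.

14/45

There are 14 edges and 10 nodes, so the maximum possible is C(10,2) = 45.
Density = 14/45.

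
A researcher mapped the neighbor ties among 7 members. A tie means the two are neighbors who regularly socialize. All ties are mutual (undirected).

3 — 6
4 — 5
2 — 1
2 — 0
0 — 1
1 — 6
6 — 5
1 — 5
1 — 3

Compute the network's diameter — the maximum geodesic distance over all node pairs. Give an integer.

Eccentricity of each node (its greatest distance to any other): 0:3, 1:2, 2:3, 3:3, 4:3, 5:2, 6:2.
The maximum eccentricity is 3, realized for instance by the pair 0–4 via 0 – 1 – 5 – 4. So the diameter is 3.

3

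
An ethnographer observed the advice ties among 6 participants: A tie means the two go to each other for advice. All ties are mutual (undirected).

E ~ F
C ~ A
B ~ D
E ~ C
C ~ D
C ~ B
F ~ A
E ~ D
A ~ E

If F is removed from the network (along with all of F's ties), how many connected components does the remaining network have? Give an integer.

1

F's neighbors (A and E) remain reachable from one another through other ties, so the rest of the network stays in one piece.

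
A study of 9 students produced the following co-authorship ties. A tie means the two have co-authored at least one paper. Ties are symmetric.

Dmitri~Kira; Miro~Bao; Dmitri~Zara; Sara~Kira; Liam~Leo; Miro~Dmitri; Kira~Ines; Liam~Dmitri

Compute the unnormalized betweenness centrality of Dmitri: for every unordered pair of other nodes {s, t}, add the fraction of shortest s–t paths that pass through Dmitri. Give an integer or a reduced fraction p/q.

23

Pairs whose geodesics pass through Dmitri — Liam–Kira: 1; Liam–Zara: 1; Liam–Sara: 1; Liam–Miro: 1; Liam–Ines: 1; Liam–Bao: 1; Kira–Zara: 1; Kira–Leo: 1; Kira–Miro: 1; Kira–Bao: 1; Zara–Sara: 1; Zara–Leo: 1; Zara–Miro: 1; Zara–Ines: 1 … (+9 more pairs).
All other pairs contribute 0.
Summing the contributions gives betweenness(Dmitri) = 23.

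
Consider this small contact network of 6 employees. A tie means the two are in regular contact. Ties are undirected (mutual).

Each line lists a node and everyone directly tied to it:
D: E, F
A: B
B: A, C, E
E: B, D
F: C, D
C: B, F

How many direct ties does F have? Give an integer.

F is directly tied to C and D. That is 2 neighbors, so the degree of F is 2.

2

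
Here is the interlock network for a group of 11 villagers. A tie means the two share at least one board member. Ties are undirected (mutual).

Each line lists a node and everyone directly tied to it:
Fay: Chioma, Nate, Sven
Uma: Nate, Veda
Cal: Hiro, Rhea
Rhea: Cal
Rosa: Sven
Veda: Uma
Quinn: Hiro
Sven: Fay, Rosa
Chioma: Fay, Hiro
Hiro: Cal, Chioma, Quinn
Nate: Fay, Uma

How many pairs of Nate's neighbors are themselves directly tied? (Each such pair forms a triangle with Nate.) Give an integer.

Nate's neighbors are Fay and Uma, but none of them are tied to each other, so no triangle contains Nate.

0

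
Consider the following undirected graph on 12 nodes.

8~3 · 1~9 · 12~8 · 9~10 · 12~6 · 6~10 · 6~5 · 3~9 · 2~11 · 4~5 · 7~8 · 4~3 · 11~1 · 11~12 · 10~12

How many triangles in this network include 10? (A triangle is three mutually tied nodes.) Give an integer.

10's neighbors: 6, 9, and 12.
Neighbor pairs that are themselves tied: 10–6–12. Each forms one triangle with 10, for 1 in total.

1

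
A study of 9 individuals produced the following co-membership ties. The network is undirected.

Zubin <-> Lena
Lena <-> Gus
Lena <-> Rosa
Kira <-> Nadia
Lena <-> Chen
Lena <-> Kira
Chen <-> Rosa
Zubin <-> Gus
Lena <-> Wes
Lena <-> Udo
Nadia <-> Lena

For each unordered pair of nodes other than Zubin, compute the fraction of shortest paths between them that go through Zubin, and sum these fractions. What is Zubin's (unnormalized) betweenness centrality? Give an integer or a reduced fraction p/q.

No shortest path between any pair of other nodes passes through Zubin.
Summing the contributions gives betweenness(Zubin) = 0.

0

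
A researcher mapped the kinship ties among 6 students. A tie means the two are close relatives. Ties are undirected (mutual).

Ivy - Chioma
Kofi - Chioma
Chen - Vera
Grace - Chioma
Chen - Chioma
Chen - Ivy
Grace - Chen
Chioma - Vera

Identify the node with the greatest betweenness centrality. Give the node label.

Unnormalized betweenness of each node: Chen:3/2, Chioma:11/2, Grace:0, Ivy:0, Kofi:0, Vera:0.
Chioma has the largest value, 11/2, making it the main broker — the node through which the most shortest paths run.

Chioma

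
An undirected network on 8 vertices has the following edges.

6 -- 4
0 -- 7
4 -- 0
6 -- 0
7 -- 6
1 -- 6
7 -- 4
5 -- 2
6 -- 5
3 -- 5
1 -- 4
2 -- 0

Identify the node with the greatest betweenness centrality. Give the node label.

6

Unnormalized betweenness of each node: 0:19/6, 1:0, 2:1, 3:0, 4:4/3, 5:41/6, 6:26/3, 7:0.
6 has the largest value, 26/3, making it the main broker — the node through which the most shortest paths run.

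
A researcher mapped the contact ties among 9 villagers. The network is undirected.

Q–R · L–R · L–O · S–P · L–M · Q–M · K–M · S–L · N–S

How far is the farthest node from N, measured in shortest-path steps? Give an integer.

4

Distances from N: K:4, L:2, M:3, O:3, P:2, Q:4, R:3, S:1.
The largest is 4 (to K and Q), so the eccentricity of N is 4.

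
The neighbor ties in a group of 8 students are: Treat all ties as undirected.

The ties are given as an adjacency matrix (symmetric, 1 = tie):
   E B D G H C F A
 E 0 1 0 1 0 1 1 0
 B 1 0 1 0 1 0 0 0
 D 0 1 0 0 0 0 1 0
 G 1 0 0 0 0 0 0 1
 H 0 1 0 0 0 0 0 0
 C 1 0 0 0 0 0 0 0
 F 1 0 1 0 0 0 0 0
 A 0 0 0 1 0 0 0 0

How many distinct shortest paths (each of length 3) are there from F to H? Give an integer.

2

The shortest distance is 3. The length-3 paths are: F–E–B–H; F–D–B–H.
That gives 2 distinct shortest paths.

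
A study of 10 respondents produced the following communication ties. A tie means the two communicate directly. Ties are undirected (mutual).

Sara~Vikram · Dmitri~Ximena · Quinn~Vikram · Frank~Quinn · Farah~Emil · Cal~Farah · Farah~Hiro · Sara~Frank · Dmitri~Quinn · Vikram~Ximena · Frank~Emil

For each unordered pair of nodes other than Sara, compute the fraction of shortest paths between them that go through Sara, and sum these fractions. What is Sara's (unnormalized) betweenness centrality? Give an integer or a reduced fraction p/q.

25/6

Pairs whose geodesics pass through Sara — Hiro–Ximena: 1/3; Hiro–Vikram: 1/2; Ximena–Frank: 1/3; Ximena–Farah: 1/3; Ximena–Emil: 1/3; Ximena–Cal: 1/3; Frank–Vikram: 1/2; Farah–Vikram: 1/2; Vikram–Emil: 1/2; Vikram–Cal: 1/2.
All other pairs contribute 0.
Summing the contributions gives betweenness(Sara) = 25/6.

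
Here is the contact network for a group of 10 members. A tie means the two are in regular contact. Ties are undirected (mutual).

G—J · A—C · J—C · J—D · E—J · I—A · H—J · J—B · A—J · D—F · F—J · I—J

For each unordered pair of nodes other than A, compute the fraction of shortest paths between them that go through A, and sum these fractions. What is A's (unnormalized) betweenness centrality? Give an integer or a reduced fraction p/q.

Pairs whose geodesics pass through A — I–C: 1/2.
All other pairs contribute 0.
Summing the contributions gives betweenness(A) = 1/2.

1/2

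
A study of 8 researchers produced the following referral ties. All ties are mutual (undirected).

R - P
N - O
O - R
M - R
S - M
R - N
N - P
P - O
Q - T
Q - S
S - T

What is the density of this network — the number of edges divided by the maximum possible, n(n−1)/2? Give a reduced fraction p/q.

11/28

There are 11 edges and 8 nodes, so the maximum possible is C(8,2) = 28.
Density = 11/28.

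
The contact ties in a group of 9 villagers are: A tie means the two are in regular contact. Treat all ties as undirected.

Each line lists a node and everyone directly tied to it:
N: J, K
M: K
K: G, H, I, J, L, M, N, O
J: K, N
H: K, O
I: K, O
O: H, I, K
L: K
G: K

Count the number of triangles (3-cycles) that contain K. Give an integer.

K's neighbors: G, H, I, J, L, M, N, and O.
Neighbor pairs that are themselves tied: K–H–O; K–I–O; K–J–N. Each forms one triangle with K, for 3 in total.

3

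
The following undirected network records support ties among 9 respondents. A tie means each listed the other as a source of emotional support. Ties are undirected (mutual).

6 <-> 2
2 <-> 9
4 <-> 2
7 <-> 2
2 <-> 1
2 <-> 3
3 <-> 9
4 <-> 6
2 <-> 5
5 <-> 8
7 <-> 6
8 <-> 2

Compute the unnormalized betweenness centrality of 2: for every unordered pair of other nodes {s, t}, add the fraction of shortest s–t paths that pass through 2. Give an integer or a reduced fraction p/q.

Pairs whose geodesics pass through 2 — 9–7: 1; 9–5: 1; 9–8: 1; 9–1: 1; 9–4: 1; 9–6: 1; 7–3: 1; 7–5: 1; 7–8: 1; 7–1: 1; 7–4: 1/2; 3–5: 1; 3–8: 1; 3–1: 1 … (+10 more pairs).
All other pairs contribute 0.
Summing the contributions gives betweenness(2) = 47/2.

47/2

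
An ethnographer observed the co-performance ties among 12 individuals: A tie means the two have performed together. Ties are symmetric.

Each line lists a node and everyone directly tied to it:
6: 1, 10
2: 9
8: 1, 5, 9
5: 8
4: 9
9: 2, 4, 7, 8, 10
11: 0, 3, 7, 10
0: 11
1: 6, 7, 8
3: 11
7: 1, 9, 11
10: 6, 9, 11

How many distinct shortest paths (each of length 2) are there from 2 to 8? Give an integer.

1

The shortest distance is 2, and the only length-2 path is 2–9–8. So there is exactly 1 shortest path.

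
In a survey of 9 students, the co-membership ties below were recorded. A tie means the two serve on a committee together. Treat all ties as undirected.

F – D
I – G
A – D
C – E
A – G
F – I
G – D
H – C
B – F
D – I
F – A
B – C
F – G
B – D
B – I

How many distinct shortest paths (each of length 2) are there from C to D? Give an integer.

1

The shortest distance is 2, and the only length-2 path is C–B–D. So there is exactly 1 shortest path.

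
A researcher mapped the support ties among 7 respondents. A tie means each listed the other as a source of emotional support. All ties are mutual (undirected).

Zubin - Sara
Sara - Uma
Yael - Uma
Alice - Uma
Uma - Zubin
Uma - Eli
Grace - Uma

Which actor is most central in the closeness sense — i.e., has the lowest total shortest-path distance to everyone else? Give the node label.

Farness (sum of distances to all others) for each node — Alice:11, Eli:11, Grace:11, Sara:10, Uma:6, Yael:11, Zubin:10.
The smallest farness is 6, for Uma, so Uma has the highest closeness.

Uma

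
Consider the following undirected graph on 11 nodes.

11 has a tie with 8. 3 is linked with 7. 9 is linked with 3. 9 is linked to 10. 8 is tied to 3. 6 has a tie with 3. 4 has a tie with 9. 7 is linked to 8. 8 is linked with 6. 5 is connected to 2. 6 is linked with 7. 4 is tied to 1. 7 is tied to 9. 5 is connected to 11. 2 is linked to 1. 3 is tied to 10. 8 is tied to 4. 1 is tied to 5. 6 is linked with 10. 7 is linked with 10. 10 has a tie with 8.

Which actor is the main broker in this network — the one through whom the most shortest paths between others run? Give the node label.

8

Unnormalized betweenness of each node: 1:7, 2:0, 3:5/6, 4:23/2, 5:4, 6:0, 7:5/6, 8:18, 9:4, 10:5/6, 11:7.
8 has the largest value, 18, making it the main broker — the node through which the most shortest paths run.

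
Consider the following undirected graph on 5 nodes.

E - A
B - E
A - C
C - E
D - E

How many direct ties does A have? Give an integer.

2

A is directly tied to C and E. That is 2 neighbors, so the degree of A is 2.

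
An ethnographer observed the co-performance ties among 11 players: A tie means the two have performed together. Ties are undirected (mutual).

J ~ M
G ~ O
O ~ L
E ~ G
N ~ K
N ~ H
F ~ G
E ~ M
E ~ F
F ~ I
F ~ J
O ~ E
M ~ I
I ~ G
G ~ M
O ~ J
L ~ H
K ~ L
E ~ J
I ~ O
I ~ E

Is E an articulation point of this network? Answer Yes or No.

Even without E, every remaining node can still reach every other (the residual graph is connected), so E is not a cut vertex.

No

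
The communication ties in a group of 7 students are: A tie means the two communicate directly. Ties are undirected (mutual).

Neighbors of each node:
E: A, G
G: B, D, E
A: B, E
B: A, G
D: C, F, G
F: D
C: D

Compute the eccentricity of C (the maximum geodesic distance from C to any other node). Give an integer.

4

Distances from C: A:4, B:3, D:1, E:3, F:2, G:2.
The largest is 4 (to A), so the eccentricity of C is 4.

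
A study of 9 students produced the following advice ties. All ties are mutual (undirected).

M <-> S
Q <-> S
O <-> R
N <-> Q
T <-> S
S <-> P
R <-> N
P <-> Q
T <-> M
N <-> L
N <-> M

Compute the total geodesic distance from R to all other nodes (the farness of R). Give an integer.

17

Distances from R: L:2, M:2, N:1, O:1, P:3, Q:2, S:3, T:3.
Sum = 2 + 2 + 1 + 1 + 3 + 2 + 3 + 3 = 17.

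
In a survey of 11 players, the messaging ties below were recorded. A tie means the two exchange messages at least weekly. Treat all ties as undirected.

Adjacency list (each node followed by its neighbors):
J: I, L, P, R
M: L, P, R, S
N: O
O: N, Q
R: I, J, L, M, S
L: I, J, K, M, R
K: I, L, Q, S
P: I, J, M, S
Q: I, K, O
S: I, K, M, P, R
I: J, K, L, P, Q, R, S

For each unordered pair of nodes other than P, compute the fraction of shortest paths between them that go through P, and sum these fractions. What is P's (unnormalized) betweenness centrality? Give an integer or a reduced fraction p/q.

17/12

Pairs whose geodesics pass through P — M–J: 1/3; M–I: 1/4; M–Q: 1/6; M–N: 1/6; M–O: 1/6; J–S: 1/3.
All other pairs contribute 0.
Summing the contributions gives betweenness(P) = 17/12.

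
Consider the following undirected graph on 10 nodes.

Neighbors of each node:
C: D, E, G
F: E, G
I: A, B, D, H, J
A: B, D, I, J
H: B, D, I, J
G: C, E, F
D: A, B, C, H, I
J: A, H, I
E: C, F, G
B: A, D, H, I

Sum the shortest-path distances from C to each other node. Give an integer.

16

Distances from C: A:2, B:2, D:1, E:1, F:2, G:1, H:2, I:2, J:3.
Sum = 2 + 2 + 1 + 1 + 2 + 1 + 2 + 2 + 3 = 16.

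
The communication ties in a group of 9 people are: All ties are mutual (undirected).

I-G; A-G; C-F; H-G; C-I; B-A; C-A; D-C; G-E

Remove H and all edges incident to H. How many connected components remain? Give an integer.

H's neighbors (G) remain reachable from one another through other ties, so the rest of the network stays in one piece.

1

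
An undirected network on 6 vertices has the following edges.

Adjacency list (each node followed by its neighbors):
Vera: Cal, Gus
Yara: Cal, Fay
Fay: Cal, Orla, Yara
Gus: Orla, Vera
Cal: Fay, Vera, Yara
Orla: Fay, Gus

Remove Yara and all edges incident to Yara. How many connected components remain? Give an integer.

1

Yara's neighbors (Cal and Fay) remain reachable from one another through other ties, so the rest of the network stays in one piece.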